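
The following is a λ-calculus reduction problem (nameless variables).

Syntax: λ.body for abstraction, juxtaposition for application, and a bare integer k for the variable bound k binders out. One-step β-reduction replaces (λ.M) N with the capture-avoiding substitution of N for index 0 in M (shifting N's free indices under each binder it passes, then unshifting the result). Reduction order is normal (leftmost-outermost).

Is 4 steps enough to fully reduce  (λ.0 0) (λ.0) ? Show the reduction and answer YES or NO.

Answer: YES — reaches normal form λ.0 in 2 ≤ 4 steps

Derivation:
  start: (λ.0 0) (λ.0)
  →1  (λ.0) (λ.0)
  →2  λ.0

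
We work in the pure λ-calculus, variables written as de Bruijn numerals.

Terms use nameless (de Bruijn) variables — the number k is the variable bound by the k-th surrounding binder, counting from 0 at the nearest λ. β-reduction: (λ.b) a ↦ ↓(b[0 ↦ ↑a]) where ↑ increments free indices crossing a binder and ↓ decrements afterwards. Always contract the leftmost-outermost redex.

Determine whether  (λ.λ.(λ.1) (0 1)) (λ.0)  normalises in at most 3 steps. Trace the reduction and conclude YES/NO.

  start: (λ.λ.(λ.1) (0 1)) (λ.0)
  [1] λ.(λ.1) (0 (λ.0))
  [2] λ.0

Answer: YES — reaches normal form λ.0 in 2 ≤ 3 steps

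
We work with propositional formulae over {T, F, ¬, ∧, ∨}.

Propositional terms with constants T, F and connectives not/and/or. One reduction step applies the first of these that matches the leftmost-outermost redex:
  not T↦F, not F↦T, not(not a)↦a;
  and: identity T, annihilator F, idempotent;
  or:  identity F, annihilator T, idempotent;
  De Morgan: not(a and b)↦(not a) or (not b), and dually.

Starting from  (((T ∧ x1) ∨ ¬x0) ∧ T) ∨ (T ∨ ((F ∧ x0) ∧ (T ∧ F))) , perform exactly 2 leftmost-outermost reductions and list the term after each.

  start: (((T ∧ x1) ∨ ¬x0) ∧ T) ∨ (T ∨ ((F ∧ x0) ∧ (T ∧ F)))
  →1  ((T ∧ x1) ∨ ¬x0) ∨ (T ∨ ((F ∧ x0) ∧ (T ∧ F)))
  →2  (x1 ∨ ¬x0) ∨ (T ∨ ((F ∧ x0) ∧ (T ∧ F)))

Answer: after 2 steps: (x1 ∨ ¬x0) ∨ (T ∨ ((F ∧ x0) ∧ (T ∧ F)))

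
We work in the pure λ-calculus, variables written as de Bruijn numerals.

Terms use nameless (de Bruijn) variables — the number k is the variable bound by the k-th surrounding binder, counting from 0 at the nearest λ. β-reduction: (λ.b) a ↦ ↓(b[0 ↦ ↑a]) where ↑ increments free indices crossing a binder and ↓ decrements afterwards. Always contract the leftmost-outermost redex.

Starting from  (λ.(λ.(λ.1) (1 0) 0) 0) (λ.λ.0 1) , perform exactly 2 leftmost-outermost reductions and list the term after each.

  start: (λ.(λ.(λ.1) (1 0) 0) 0) (λ.λ.0 1)
  [1] (λ.(λ.1) ((λ.λ.0 1) 0) 0) (λ.λ.0 1)
  [2] (λ.λ.λ.0 1) ((λ.λ.0 1) (λ.λ.0 1)) (λ.λ.0 1)

Answer: after 2 steps: (λ.λ.λ.0 1) ((λ.λ.0 1) (λ.λ.0 1)) (λ.λ.0 1)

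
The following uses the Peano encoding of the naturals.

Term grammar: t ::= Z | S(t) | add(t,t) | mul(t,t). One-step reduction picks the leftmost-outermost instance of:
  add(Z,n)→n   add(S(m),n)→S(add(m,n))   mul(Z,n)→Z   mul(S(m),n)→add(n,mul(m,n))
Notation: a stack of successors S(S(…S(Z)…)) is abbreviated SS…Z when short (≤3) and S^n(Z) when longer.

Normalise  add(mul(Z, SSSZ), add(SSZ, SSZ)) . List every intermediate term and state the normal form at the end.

Answer: normal form = S^4(Z)  (in 5 steps)

Reduction:
  start: add(mul(Z, SSSZ), add(SSZ, SSZ))
  step 1: add(Z, add(SSZ, SSZ))
  step 2: add(SSZ, SSZ)
  step 3: S(add(SZ, SSZ))
  step 4: S(S(add(Z, SSZ)))
  step 5: S^4(Z)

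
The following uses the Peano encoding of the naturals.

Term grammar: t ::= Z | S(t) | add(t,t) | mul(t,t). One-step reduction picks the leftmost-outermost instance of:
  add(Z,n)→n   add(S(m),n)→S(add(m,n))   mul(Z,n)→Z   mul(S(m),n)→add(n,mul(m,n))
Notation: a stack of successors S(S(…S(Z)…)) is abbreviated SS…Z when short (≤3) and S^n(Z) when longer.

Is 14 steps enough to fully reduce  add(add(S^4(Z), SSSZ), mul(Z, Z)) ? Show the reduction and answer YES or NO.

Answer: YES — reaches normal form S^7(Z) in 14 ≤ 14 steps

Working:
  start: add(add(S^4(Z), SSSZ), mul(Z, Z))
  step 1: add(S(add(SSSZ, SSSZ)), mul(Z, Z))
  step 2: S(add(add(SSSZ, SSSZ), mul(Z, Z)))
  step 3: S(add(S(add(SSZ, SSSZ)), mul(Z, Z)))
  step 4: S(S(add(add(SSZ, SSSZ), mul(Z, Z))))
  step 5: S(S(add(S(add(SZ, SSSZ)), mul(Z, Z))))
  step 6: S(S(S(add(add(SZ, SSSZ), mul(Z, Z)))))
  step 7: S(S(S(add(S(add(Z, SSSZ)), mul(Z, Z)))))
  step 8: S(S(S(S(add(add(Z, SSSZ), mul(Z, Z))))))
  step 9: S(S(S(S(add(SSSZ, mul(Z, Z))))))
  step 10: S(S(S(S(S(add(SSZ, mul(Z, Z)))))))
  step 11: S(S(S(S(S(S(add(SZ, mul(Z, Z))))))))
  step 12: S(S(S(S(S(S(S(add(Z, mul(Z, Z)))))))))
  step 13: S(S(S(S(S(S(S(mul(Z, Z))))))))
  step 14: S^7(Z)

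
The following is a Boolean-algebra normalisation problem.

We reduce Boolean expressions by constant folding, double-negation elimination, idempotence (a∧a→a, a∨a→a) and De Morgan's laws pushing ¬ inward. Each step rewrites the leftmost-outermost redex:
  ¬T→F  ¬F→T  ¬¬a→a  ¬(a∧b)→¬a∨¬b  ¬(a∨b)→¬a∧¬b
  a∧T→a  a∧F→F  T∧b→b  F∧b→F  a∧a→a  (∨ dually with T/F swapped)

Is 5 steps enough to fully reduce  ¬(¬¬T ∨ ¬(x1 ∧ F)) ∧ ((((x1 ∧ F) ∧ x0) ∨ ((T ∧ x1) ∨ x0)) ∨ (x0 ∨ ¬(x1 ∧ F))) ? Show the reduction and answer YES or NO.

Answer: YES — reaches normal form F in 5 ≤ 5 steps

Derivation:
  start: ¬(¬¬T ∨ ¬(x1 ∧ F)) ∧ ((((x1 ∧ F) ∧ x0) ∨ ((T ∧ x1) ∨ x0)) ∨ (x0 ∨ ¬(x1 ∧ F)))
  →1  (¬¬¬T ∧ ¬¬(x1 ∧ F)) ∧ ((((x1 ∧ F) ∧ x0) ∨ ((T ∧ x1) ∨ x0)) ∨ (x0 ∨ ¬(x1 ∧ F)))
  →2  (¬T ∧ ¬¬(x1 ∧ F)) ∧ ((((x1 ∧ F) ∧ x0) ∨ ((T ∧ x1) ∨ x0)) ∨ (x0 ∨ ¬(x1 ∧ F)))
  →3  (F ∧ ¬¬(x1 ∧ F)) ∧ ((((x1 ∧ F) ∧ x0) ∨ ((T ∧ x1) ∨ x0)) ∨ (x0 ∨ ¬(x1 ∧ F)))
  →4  F ∧ ((((x1 ∧ F) ∧ x0) ∨ ((T ∧ x1) ∨ x0)) ∨ (x0 ∨ ¬(x1 ∧ F)))
  →5  F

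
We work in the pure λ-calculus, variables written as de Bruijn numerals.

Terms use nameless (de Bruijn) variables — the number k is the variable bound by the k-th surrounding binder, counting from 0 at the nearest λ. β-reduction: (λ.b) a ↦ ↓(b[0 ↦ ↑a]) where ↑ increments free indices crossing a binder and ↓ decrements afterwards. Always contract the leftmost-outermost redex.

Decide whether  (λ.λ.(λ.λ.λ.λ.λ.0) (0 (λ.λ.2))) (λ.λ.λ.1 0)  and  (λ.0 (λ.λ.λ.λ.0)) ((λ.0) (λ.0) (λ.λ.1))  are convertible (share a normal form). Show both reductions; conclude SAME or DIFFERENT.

Term A:
  start: (λ.λ.(λ.λ.λ.λ.λ.0) (0 (λ.λ.2))) (λ.λ.λ.1 0)
  →1  λ.(λ.λ.λ.λ.λ.0) (0 (λ.λ.2))
  →2  λ.λ.λ.λ.λ.0

Term B:
  start: (λ.0 (λ.λ.λ.λ.0)) ((λ.0) (λ.0) (λ.λ.1))
  →1  (λ.0) (λ.0) (λ.λ.1) (λ.λ.λ.λ.0)
  →2  (λ.0) (λ.λ.1) (λ.λ.λ.λ.0)
  →3  (λ.λ.1) (λ.λ.λ.λ.0)
  →4  λ.λ.λ.λ.λ.0

Answer: SAME — A ⇓ λ.λ.λ.λ.λ.0, B ⇓ λ.λ.λ.λ.λ.0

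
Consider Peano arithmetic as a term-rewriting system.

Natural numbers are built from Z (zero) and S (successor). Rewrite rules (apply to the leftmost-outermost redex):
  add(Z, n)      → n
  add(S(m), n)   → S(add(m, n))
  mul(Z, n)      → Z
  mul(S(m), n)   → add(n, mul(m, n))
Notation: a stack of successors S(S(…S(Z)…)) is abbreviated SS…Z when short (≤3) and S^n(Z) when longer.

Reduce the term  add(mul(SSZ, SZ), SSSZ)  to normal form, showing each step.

  start: add(mul(SSZ, SZ), SSSZ)
  step 1: add(add(SZ, mul(SZ, SZ)), SSSZ)
  step 2: add(S(add(Z, mul(SZ, SZ))), SSSZ)
  step 3: S(add(add(Z, mul(SZ, SZ)), SSSZ))
  step 4: S(add(mul(SZ, SZ), SSSZ))
  step 5: S(add(add(SZ, mul(Z, SZ)), SSSZ))
  step 6: S(add(S(add(Z, mul(Z, SZ))), SSSZ))
  step 7: S(S(add(add(Z, mul(Z, SZ)), SSSZ)))
  step 8: S(S(add(mul(Z, SZ), SSSZ)))
  step 9: S(S(add(Z, SSSZ)))
  step 10: S^5(Z)

Answer: normal form = S^5(Z)  (in 10 steps)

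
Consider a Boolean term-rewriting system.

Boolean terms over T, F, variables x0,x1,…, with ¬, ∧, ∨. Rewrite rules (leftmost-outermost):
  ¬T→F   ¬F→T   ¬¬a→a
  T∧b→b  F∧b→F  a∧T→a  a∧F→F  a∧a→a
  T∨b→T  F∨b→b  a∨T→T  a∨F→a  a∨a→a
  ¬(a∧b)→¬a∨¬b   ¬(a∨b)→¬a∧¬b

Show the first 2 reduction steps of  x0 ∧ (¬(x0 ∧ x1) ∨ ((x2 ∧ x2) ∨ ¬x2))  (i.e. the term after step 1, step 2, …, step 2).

  start: x0 ∧ (¬(x0 ∧ x1) ∨ ((x2 ∧ x2) ∨ ¬x2))
  step 1: x0 ∧ ((¬x0 ∨ ¬x1) ∨ ((x2 ∧ x2) ∨ ¬x2))
  step 2: x0 ∧ ((¬x0 ∨ ¬x1) ∨ (x2 ∨ ¬x2))

Answer: after 2 steps: x0 ∧ ((¬x0 ∨ ¬x1) ∨ (x2 ∨ ¬x2))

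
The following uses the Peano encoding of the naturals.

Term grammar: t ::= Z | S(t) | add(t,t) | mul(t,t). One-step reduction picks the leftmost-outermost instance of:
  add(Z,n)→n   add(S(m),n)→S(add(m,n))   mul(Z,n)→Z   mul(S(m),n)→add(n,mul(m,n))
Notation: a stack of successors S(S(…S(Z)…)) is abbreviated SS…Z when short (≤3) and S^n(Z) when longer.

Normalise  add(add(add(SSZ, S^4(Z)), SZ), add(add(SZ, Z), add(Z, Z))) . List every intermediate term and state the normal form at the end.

  start: add(add(add(SSZ, S^4(Z)), SZ), add(add(SZ, Z), add(Z, Z)))
  [1] add(add(S(add(SZ, S^4(Z))), SZ), add(add(SZ, Z), add(Z, Z)))
  [2] add(S(add(add(SZ, S^4(Z)), SZ)), add(add(SZ, Z), add(Z, Z)))
  [3] S(add(add(add(SZ, S^4(Z)), SZ), add(add(SZ, Z), add(Z, Z))))
  [4] S(add(add(S(add(Z, S^4(Z))), SZ), add(add(SZ, Z), add(Z, Z))))
  [5] S(add(S(add(add(Z, S^4(Z)), SZ)), add(add(SZ, Z), add(Z, Z))))
  [6] S(S(add(add(add(Z, S^4(Z)), SZ), add(add(SZ, Z), add(Z, Z)))))
  [7] S(S(add(add(S^4(Z), SZ), add(add(SZ, Z), add(Z, Z)))))
  [8] S(S(add(S(add(SSSZ, SZ)), add(add(SZ, Z), add(Z, Z)))))
  [9] S(S(S(add(add(SSSZ, SZ), add(add(SZ, Z), add(Z, Z))))))
  [10] S(S(S(add(S(add(SSZ, SZ)), add(add(SZ, Z), add(Z, Z))))))
  [11] S(S(S(S(add(add(SSZ, SZ), add(add(SZ, Z), add(Z, Z)))))))
  [12] S(S(S(S(add(S(add(SZ, SZ)), add(add(SZ, Z), add(Z, Z)))))))
  [13] S(S(S(S(S(add(add(SZ, SZ), add(add(SZ, Z), add(Z, Z))))))))
  [14] S(S(S(S(S(add(S(add(Z, SZ)), add(add(SZ, Z), add(Z, Z))))))))
  [15] S(S(S(S(S(S(add(add(Z, SZ), add(add(SZ, Z), add(Z, Z)))))))))
  [16] S(S(S(S(S(S(add(SZ, add(add(SZ, Z), add(Z, Z)))))))))
  [17] S(S(S(S(S(S(S(add(Z, add(add(SZ, Z), add(Z, Z))))))))))
  [18] S(S(S(S(S(S(S(add(add(SZ, Z), add(Z, Z)))))))))
  [19] S(S(S(S(S(S(S(add(S(add(Z, Z)), add(Z, Z)))))))))
  [20] S(S(S(S(S(S(S(S(add(add(Z, Z), add(Z, Z))))))))))
  [21] S(S(S(S(S(S(S(S(add(Z, add(Z, Z))))))))))
  [22] S(S(S(S(S(S(S(S(add(Z, Z)))))))))
  [23] S^8(Z)

Answer: normal form = S^8(Z)  (in 23 steps)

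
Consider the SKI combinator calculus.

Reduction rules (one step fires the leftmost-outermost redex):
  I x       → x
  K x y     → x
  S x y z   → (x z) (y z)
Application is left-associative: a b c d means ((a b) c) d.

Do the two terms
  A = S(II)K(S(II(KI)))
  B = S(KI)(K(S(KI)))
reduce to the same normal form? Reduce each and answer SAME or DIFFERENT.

Answer: SAME — A ⇓ S(KI)(K(S(KI))), B ⇓ S(KI)(K(S(KI)))

Reduction:
Term A:
  start: S(II)K(S(II(KI)))
  [1] II(S(II(KI)))(K(S(II(KI))))
  [2] I(S(II(KI)))(K(S(II(KI))))
  [3] S(II(KI))(K(S(II(KI))))
  [4] S(I(KI))(K(S(II(KI))))
  [5] S(KI)(K(S(II(KI))))
  [6] S(KI)(K(S(I(KI))))
  [7] S(KI)(K(S(KI)))

Term B:
  start: S(KI)(K(S(KI)))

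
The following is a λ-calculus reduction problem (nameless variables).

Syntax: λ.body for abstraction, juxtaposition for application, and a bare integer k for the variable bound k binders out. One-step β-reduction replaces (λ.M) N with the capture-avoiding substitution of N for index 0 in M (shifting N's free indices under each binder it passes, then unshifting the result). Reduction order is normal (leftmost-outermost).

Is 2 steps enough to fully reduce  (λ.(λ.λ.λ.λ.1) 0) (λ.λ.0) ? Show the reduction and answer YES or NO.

  start: (λ.(λ.λ.λ.λ.1) 0) (λ.λ.0)
  →1  (λ.λ.λ.λ.1) (λ.λ.0)
  →2  λ.λ.λ.1

Answer: YES — reaches normal form λ.λ.λ.1 in 2 ≤ 2 steps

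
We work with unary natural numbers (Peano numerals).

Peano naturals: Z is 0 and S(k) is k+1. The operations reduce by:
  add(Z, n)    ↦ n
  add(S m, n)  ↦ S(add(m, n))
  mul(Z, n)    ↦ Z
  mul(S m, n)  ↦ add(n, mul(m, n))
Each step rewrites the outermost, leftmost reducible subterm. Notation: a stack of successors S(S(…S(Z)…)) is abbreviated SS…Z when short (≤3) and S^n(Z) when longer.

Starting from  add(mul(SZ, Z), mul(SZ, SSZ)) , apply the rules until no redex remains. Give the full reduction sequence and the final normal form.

Answer: normal form = SSZ  (in 9 steps)

Derivation:
  start: add(mul(SZ, Z), mul(SZ, SSZ))
  →1  add(add(Z, mul(Z, Z)), mul(SZ, SSZ))
  →2  add(mul(Z, Z), mul(SZ, SSZ))
  →3  add(Z, mul(SZ, SSZ))
  →4  mul(SZ, SSZ)
  →5  add(SSZ, mul(Z, SSZ))
  →6  S(add(SZ, mul(Z, SSZ)))
  →7  S(S(add(Z, mul(Z, SSZ))))
  →8  S(S(mul(Z, SSZ)))
  →9  SSZ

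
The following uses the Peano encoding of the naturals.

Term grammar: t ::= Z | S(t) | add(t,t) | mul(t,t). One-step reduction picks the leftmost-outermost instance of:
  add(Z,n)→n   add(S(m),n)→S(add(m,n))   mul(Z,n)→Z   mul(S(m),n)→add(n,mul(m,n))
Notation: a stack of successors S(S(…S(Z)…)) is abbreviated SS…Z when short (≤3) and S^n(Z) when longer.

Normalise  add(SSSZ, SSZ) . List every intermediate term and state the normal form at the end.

  start: add(SSSZ, SSZ)
  →1  S(add(SSZ, SSZ))
  →2  S(S(add(SZ, SSZ)))
  →3  S(S(S(add(Z, SSZ))))
  →4  S^5(Z)

Answer: normal form = S^5(Z)  (in 4 steps)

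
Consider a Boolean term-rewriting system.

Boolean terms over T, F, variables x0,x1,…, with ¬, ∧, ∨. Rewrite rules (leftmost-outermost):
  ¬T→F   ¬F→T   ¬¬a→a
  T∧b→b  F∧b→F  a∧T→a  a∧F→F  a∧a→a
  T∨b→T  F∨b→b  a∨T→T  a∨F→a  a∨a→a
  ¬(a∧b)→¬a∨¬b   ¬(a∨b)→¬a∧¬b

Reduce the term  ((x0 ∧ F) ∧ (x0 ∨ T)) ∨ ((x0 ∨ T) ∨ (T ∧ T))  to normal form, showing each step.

Answer: normal form = T  (in 5 steps)

Working:
  start: ((x0 ∧ F) ∧ (x0 ∨ T)) ∨ ((x0 ∨ T) ∨ (T ∧ T))
  step 1: (F ∧ (x0 ∨ T)) ∨ ((x0 ∨ T) ∨ (T ∧ T))
  step 2: F ∨ ((x0 ∨ T) ∨ (T ∧ T))
  step 3: (x0 ∨ T) ∨ (T ∧ T)
  step 4: T ∨ (T ∧ T)
  step 5: T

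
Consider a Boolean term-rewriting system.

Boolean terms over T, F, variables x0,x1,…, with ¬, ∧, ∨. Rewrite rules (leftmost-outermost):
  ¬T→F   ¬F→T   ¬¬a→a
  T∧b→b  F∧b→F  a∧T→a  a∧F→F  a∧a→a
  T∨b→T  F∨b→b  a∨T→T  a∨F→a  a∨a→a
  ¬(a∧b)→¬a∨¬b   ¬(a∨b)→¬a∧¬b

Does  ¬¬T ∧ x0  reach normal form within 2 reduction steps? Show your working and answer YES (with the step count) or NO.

  start: ¬¬T ∧ x0
  [1] T ∧ x0
  [2] x0

Answer: YES — reaches normal form x0 in 2 ≤ 2 steps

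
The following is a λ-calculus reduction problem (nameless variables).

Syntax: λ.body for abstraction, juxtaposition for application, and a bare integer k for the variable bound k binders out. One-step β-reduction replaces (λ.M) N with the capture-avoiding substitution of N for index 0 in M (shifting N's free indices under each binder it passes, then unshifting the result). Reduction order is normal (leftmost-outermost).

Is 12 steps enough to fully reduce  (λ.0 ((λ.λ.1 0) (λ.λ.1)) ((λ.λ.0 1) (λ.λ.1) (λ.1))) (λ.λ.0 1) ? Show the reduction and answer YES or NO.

Answer: YES — reaches normal form λ.0 (λ.λ.1) in 9 ≤ 12 steps

Derivation:
  start: (λ.0 ((λ.λ.1 0) (λ.λ.1)) ((λ.λ.0 1) (λ.λ.1) (λ.1))) (λ.λ.0 1)
  step 1: (λ.λ.0 1) ((λ.λ.1 0) (λ.λ.1)) ((λ.λ.0 1) (λ.λ.1) (λ.λ.λ.0 1))
  step 2: (λ.0 ((λ.λ.1 0) (λ.λ.1))) ((λ.λ.0 1) (λ.λ.1) (λ.λ.λ.0 1))
  step 3: (λ.λ.0 1) (λ.λ.1) (λ.λ.λ.0 1) ((λ.λ.1 0) (λ.λ.1))
  step 4: (λ.0 (λ.λ.1)) (λ.λ.λ.0 1) ((λ.λ.1 0) (λ.λ.1))
  step 5: (λ.λ.λ.0 1) (λ.λ.1) ((λ.λ.1 0) (λ.λ.1))
  step 6: (λ.λ.0 1) ((λ.λ.1 0) (λ.λ.1))
  step 7: λ.0 ((λ.λ.1 0) (λ.λ.1))
  step 8: λ.0 (λ.(λ.λ.1) 0)
  step 9: λ.0 (λ.λ.1)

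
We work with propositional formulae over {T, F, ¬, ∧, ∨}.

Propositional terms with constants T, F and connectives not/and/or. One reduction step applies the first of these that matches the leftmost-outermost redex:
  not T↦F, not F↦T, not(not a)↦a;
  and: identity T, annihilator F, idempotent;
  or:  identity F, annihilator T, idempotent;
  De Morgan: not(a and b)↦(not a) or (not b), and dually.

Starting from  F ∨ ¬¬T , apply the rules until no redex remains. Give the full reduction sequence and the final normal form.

Answer: normal form = T  (in 2 steps)

Derivation:
  start: F ∨ ¬¬T
  step 1: ¬¬T
  step 2: T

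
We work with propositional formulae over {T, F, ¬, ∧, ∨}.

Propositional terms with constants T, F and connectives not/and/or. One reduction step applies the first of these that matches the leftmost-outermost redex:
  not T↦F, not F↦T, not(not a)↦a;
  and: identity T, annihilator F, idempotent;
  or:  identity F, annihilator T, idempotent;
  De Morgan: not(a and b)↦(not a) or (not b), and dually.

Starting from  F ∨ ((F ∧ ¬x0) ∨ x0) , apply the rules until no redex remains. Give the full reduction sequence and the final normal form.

  start: F ∨ ((F ∧ ¬x0) ∨ x0)
  [1] (F ∧ ¬x0) ∨ x0
  [2] F ∨ x0
  [3] x0

Answer: normal form = x0  (in 3 steps)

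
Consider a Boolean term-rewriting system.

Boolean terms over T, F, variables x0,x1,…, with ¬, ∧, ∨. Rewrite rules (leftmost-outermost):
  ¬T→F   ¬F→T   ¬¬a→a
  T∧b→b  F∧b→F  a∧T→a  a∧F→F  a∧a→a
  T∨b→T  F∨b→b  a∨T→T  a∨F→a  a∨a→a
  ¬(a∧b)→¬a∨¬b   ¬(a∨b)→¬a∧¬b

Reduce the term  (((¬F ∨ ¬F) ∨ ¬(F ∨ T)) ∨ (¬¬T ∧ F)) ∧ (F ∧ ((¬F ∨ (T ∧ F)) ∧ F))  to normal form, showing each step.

  start: (((¬F ∨ ¬F) ∨ ¬(F ∨ T)) ∨ (¬¬T ∧ F)) ∧ (F ∧ ((¬F ∨ (T ∧ F)) ∧ F))
  →1  ((¬F ∨ ¬(F ∨ T)) ∨ (¬¬T ∧ F)) ∧ (F ∧ ((¬F ∨ (T ∧ F)) ∧ F))
  →2  ((T ∨ ¬(F ∨ T)) ∨ (¬¬T ∧ F)) ∧ (F ∧ ((¬F ∨ (T ∧ F)) ∧ F))
  →3  (T ∨ (¬¬T ∧ F)) ∧ (F ∧ ((¬F ∨ (T ∧ F)) ∧ F))
  →4  T ∧ (F ∧ ((¬F ∨ (T ∧ F)) ∧ F))
  →5  F ∧ ((¬F ∨ (T ∧ F)) ∧ F)
  →6  F

Answer: normal form = F  (in 6 steps)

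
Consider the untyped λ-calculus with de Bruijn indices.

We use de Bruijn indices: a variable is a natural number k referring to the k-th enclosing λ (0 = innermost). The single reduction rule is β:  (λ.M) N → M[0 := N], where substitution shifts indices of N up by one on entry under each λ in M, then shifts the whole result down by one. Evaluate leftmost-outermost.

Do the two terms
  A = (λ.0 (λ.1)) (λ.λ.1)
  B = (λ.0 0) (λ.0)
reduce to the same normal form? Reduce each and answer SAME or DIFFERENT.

Answer: DIFFERENT — A ⇓ λ.λ.λ.λ.1, B ⇓ λ.0

Reduction:
Term A:
  start: (λ.0 (λ.1)) (λ.λ.1)
  step 1: (λ.λ.1) (λ.λ.λ.1)
  step 2: λ.λ.λ.λ.1

Term B:
  start: (λ.0 0) (λ.0)
  step 1: (λ.0) (λ.0)
  step 2: λ.0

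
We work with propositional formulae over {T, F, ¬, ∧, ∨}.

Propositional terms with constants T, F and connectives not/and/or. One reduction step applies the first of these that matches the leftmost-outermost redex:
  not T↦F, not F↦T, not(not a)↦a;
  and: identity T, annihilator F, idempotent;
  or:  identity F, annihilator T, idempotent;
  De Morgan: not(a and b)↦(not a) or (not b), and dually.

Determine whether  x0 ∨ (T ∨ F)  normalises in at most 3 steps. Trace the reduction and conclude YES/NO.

  start: x0 ∨ (T ∨ F)
  step 1: x0 ∨ T
  step 2: T

Answer: YES — reaches normal form T in 2 ≤ 3 steps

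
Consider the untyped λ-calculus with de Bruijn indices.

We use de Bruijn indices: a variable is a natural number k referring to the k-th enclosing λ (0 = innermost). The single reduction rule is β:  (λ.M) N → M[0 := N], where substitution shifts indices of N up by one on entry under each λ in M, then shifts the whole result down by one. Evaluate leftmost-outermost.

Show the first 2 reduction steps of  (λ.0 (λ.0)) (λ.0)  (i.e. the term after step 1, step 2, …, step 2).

  start: (λ.0 (λ.0)) (λ.0)
  step 1: (λ.0) (λ.0)
  step 2: λ.0

Answer: after 2 steps: λ.0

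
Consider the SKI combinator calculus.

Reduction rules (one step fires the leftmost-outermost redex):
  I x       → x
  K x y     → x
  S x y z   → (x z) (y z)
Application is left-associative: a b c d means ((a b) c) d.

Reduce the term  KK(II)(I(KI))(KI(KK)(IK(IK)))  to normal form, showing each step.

  start: KK(II)(I(KI))(KI(KK)(IK(IK)))
  [1] K(I(KI))(KI(KK)(IK(IK)))
  [2] I(KI)
  [3] KI

Answer: normal form = KI  (in 3 steps)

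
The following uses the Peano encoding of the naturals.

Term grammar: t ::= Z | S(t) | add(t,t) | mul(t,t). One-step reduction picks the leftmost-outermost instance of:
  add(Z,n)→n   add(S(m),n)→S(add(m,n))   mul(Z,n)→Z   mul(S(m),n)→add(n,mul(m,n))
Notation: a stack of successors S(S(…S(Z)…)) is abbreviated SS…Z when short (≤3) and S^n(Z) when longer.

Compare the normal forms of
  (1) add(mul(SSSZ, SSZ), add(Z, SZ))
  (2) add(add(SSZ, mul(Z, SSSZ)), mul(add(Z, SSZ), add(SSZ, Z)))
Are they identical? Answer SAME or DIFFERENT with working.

Term A:
  start: add(mul(SSSZ, SSZ), add(Z, SZ))
  step 1: add(add(SSZ, mul(SSZ, SSZ)), add(Z, SZ))
  step 2: add(S(add(SZ, mul(SSZ, SSZ))), add(Z, SZ))
  step 3: S(add(add(SZ, mul(SSZ, SSZ)), add(Z, SZ)))
  step 4: S(add(S(add(Z, mul(SSZ, SSZ))), add(Z, SZ)))
  step 5: S(S(add(add(Z, mul(SSZ, SSZ)), add(Z, SZ))))
  step 6: S(S(add(mul(SSZ, SSZ), add(Z, SZ))))
  step 7: S(S(add(add(SSZ, mul(SZ, SSZ)), add(Z, SZ))))
  step 8: S(S(add(S(add(SZ, mul(SZ, SSZ))), add(Z, SZ))))
  step 9: S(S(S(add(add(SZ, mul(SZ, SSZ)), add(Z, SZ)))))
  step 10: S(S(S(add(S(add(Z, mul(SZ, SSZ))), add(Z, SZ)))))
  step 11: S(S(S(S(add(add(Z, mul(SZ, SSZ)), add(Z, SZ))))))
  step 12: S(S(S(S(add(mul(SZ, SSZ), add(Z, SZ))))))
  step 13: S(S(S(S(add(add(SSZ, mul(Z, SSZ)), add(Z, SZ))))))
  step 14: S(S(S(S(add(S(add(SZ, mul(Z, SSZ))), add(Z, SZ))))))
  step 15: S(S(S(S(S(add(add(SZ, mul(Z, SSZ)), add(Z, SZ)))))))
  step 16: S(S(S(S(S(add(S(add(Z, mul(Z, SSZ))), add(Z, SZ)))))))
  step 17: S(S(S(S(S(S(add(add(Z, mul(Z, SSZ)), add(Z, SZ))))))))
  step 18: S(S(S(S(S(S(add(mul(Z, SSZ), add(Z, SZ))))))))
  step 19: S(S(S(S(S(S(add(Z, add(Z, SZ))))))))
  step 20: S(S(S(S(S(S(add(Z, SZ)))))))
  step 21: S^7(Z)

Term B:
  start: add(add(SSZ, mul(Z, SSSZ)), mul(add(Z, SSZ), add(SSZ, Z)))
  step 1: add(S(add(SZ, mul(Z, SSSZ))), mul(add(Z, SSZ), add(SSZ, Z)))
  step 2: S(add(add(SZ, mul(Z, SSSZ)), mul(add(Z, SSZ), add(SSZ, Z))))
  step 3: S(add(S(add(Z, mul(Z, SSSZ))), mul(add(Z, SSZ), add(SSZ, Z))))
  step 4: S(S(add(add(Z, mul(Z, SSSZ)), mul(add(Z, SSZ), add(SSZ, Z)))))
  step 5: S(S(add(mul(Z, SSSZ), mul(add(Z, SSZ), add(SSZ, Z)))))
  step 6: S(S(add(Z, mul(add(Z, SSZ), add(SSZ, Z)))))
  step 7: S(S(mul(add(Z, SSZ), add(SSZ, Z))))
  step 8: S(S(mul(SSZ, add(SSZ, Z))))
  step 9: S(S(add(add(SSZ, Z), mul(SZ, add(SSZ, Z)))))
  step 10: S(S(add(S(add(SZ, Z)), mul(SZ, add(SSZ, Z)))))
  step 11: S(S(S(add(add(SZ, Z), mul(SZ, add(SSZ, Z))))))
  step 12: S(S(S(add(S(add(Z, Z)), mul(SZ, add(SSZ, Z))))))
  step 13: S(S(S(S(add(add(Z, Z), mul(SZ, add(SSZ, Z)))))))
  step 14: S(S(S(S(add(Z, mul(SZ, add(SSZ, Z)))))))
  step 15: S(S(S(S(mul(SZ, add(SSZ, Z))))))
  step 16: S(S(S(S(add(add(SSZ, Z), mul(Z, add(SSZ, Z)))))))
  step 17: S(S(S(S(add(S(add(SZ, Z)), mul(Z, add(SSZ, Z)))))))
  step 18: S(S(S(S(S(add(add(SZ, Z), mul(Z, add(SSZ, Z))))))))
  step 19: S(S(S(S(S(add(S(add(Z, Z)), mul(Z, add(SSZ, Z))))))))
  step 20: S(S(S(S(S(S(add(add(Z, Z), mul(Z, add(SSZ, Z)))))))))
  step 21: S(S(S(S(S(S(add(Z, mul(Z, add(SSZ, Z)))))))))
  step 22: S(S(S(S(S(S(mul(Z, add(SSZ, Z))))))))
  step 23: S^6(Z)

Answer: DIFFERENT — A ⇓ S^7(Z), B ⇓ S^6(Z)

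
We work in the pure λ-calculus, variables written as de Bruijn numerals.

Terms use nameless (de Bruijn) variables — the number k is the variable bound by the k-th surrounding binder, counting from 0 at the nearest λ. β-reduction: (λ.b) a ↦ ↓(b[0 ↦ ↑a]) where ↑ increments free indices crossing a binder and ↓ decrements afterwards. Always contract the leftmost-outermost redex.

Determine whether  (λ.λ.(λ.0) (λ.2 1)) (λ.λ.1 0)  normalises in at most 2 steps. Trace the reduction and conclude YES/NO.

  start: (λ.λ.(λ.0) (λ.2 1)) (λ.λ.1 0)
  →1  λ.(λ.0) (λ.(λ.λ.1 0) 1)
  →2  λ.λ.(λ.λ.1 0) 1

Answer: NO — after 2 steps the term is λ.λ.(λ.λ.1 0) 1, not yet normal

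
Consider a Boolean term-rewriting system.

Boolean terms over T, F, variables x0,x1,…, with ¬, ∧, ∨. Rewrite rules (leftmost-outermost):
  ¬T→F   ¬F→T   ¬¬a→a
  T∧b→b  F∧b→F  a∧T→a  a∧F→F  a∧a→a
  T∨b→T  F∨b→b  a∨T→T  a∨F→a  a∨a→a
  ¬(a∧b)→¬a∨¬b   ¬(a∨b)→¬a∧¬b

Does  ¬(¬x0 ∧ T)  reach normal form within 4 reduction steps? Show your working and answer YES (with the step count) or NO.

  start: ¬(¬x0 ∧ T)
  →1  ¬¬x0 ∨ ¬T
  →2  x0 ∨ ¬T
  →3  x0 ∨ F
  →4  x0

Answer: YES — reaches normal form x0 in 4 ≤ 4 steps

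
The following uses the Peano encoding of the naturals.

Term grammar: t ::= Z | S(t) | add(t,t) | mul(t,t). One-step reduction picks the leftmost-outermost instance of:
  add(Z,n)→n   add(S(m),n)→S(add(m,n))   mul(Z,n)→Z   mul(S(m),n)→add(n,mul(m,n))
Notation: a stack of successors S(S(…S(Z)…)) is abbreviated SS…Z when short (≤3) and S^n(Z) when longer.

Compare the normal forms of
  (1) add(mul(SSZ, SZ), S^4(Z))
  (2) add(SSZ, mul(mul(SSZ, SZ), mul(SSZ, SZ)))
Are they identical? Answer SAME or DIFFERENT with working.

Answer: SAME — A ⇓ S^6(Z), B ⇓ S^6(Z)

Working:
Term A:
  start: add(mul(SSZ, SZ), S^4(Z))
  [1] add(add(SZ, mul(SZ, SZ)), S^4(Z))
  [2] add(S(add(Z, mul(SZ, SZ))), S^4(Z))
  [3] S(add(add(Z, mul(SZ, SZ)), S^4(Z)))
  [4] S(add(mul(SZ, SZ), S^4(Z)))
  [5] S(add(add(SZ, mul(Z, SZ)), S^4(Z)))
  [6] S(add(S(add(Z, mul(Z, SZ))), S^4(Z)))
  [7] S(S(add(add(Z, mul(Z, SZ)), S^4(Z))))
  [8] S(S(add(mul(Z, SZ), S^4(Z))))
  [9] S(S(add(Z, S^4(Z))))
  [10] S^6(Z)

Term B:
  start: add(SSZ, mul(mul(SSZ, SZ), mul(SSZ, SZ)))
  [1] S(add(SZ, mul(mul(SSZ, SZ), mul(SSZ, SZ))))
  [2] S(S(add(Z, mul(mul(SSZ, SZ), mul(SSZ, SZ)))))
  [3] S(S(mul(mul(SSZ, SZ), mul(SSZ, SZ))))
  [4] S(S(mul(add(SZ, mul(SZ, SZ)), mul(SSZ, SZ))))
  [5] S(S(mul(S(add(Z, mul(SZ, SZ))), mul(SSZ, SZ))))
  [6] S(S(add(mul(SSZ, SZ), mul(add(Z, mul(SZ, SZ)), mul(SSZ, SZ)))))
  [7] S(S(add(add(SZ, mul(SZ, SZ)), mul(add(Z, mul(SZ, SZ)), mul(SSZ, SZ)))))
  [8] S(S(add(S(add(Z, mul(SZ, SZ))), mul(add(Z, mul(SZ, SZ)), mul(SSZ, SZ)))))
  [9] S(S(S(add(add(Z, mul(SZ, SZ)), mul(add(Z, mul(SZ, SZ)), mul(SSZ, SZ))))))
  [10] S(S(S(add(mul(SZ, SZ), mul(add(Z, mul(SZ, SZ)), mul(SSZ, SZ))))))
  [11] S(S(S(add(add(SZ, mul(Z, SZ)), mul(add(Z, mul(SZ, SZ)), mul(SSZ, SZ))))))
  [12] S(S(S(add(S(add(Z, mul(Z, SZ))), mul(add(Z, mul(SZ, SZ)), mul(SSZ, SZ))))))
  [13] S(S(S(S(add(add(Z, mul(Z, SZ)), mul(add(Z, mul(SZ, SZ)), mul(SSZ, SZ)))))))
  [14] S(S(S(S(add(mul(Z, SZ), mul(add(Z, mul(SZ, SZ)), mul(SSZ, SZ)))))))
  [15] S(S(S(S(add(Z, mul(add(Z, mul(SZ, SZ)), mul(SSZ, SZ)))))))
  [16] S(S(S(S(mul(add(Z, mul(SZ, SZ)), mul(SSZ, SZ))))))
  [17] S(S(S(S(mul(mul(SZ, SZ), mul(SSZ, SZ))))))
  [18] S(S(S(S(mul(add(SZ, mul(Z, SZ)), mul(SSZ, SZ))))))
  [19] S(S(S(S(mul(S(add(Z, mul(Z, SZ))), mul(SSZ, SZ))))))
  [20] S(S(S(S(add(mul(SSZ, SZ), mul(add(Z, mul(Z, SZ)), mul(SSZ, SZ)))))))
  [21] S(S(S(S(add(add(SZ, mul(SZ, SZ)), mul(add(Z, mul(Z, SZ)), mul(SSZ, SZ)))))))
  [22] S(S(S(S(add(S(add(Z, mul(SZ, SZ))), mul(add(Z, mul(Z, SZ)), mul(SSZ, SZ)))))))
  [23] S(S(S(S(S(add(add(Z, mul(SZ, SZ)), mul(add(Z, mul(Z, SZ)), mul(SSZ, SZ))))))))
  [24] S(S(S(S(S(add(mul(SZ, SZ), mul(add(Z, mul(Z, SZ)), mul(SSZ, SZ))))))))
  [25] S(S(S(S(S(add(add(SZ, mul(Z, SZ)), mul(add(Z, mul(Z, SZ)), mul(SSZ, SZ))))))))
  [26] S(S(S(S(S(add(S(add(Z, mul(Z, SZ))), mul(add(Z, mul(Z, SZ)), mul(SSZ, SZ))))))))
  [27] S(S(S(S(S(S(add(add(Z, mul(Z, SZ)), mul(add(Z, mul(Z, SZ)), mul(SSZ, SZ)))))))))
  [28] S(S(S(S(S(S(add(mul(Z, SZ), mul(add(Z, mul(Z, SZ)), mul(SSZ, SZ)))))))))
  [29] S(S(S(S(S(S(add(Z, mul(add(Z, mul(Z, SZ)), mul(SSZ, SZ)))))))))
  [30] S(S(S(S(S(S(mul(add(Z, mul(Z, SZ)), mul(SSZ, SZ))))))))
  [31] S(S(S(S(S(S(mul(mul(Z, SZ), mul(SSZ, SZ))))))))
  [32] S(S(S(S(S(S(mul(Z, mul(SSZ, SZ))))))))
  [33] S^6(Z)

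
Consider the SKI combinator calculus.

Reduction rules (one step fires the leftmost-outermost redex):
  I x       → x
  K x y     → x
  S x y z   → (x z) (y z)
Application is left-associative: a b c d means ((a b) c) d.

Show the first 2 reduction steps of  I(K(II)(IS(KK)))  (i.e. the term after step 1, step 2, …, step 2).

  start: I(K(II)(IS(KK)))
  →1  K(II)(IS(KK))
  →2  II

Answer: after 2 steps: II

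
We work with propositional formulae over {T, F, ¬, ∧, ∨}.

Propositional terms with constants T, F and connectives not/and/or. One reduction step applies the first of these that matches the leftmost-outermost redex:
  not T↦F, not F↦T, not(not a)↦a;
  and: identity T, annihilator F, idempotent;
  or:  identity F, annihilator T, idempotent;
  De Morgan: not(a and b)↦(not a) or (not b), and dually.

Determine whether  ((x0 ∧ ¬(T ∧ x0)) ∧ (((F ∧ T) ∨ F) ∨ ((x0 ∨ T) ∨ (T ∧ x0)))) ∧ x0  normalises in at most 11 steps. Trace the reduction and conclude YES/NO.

Answer: YES — reaches normal form (x0 ∧ ¬x0) ∧ x0 in 9 ≤ 11 steps

Reduction:
  start: ((x0 ∧ ¬(T ∧ x0)) ∧ (((F ∧ T) ∨ F) ∨ ((x0 ∨ T) ∨ (T ∧ x0)))) ∧ x0
  →1  ((x0 ∧ (¬T ∨ ¬x0)) ∧ (((F ∧ T) ∨ F) ∨ ((x0 ∨ T) ∨ (T ∧ x0)))) ∧ x0
  →2  ((x0 ∧ (F ∨ ¬x0)) ∧ (((F ∧ T) ∨ F) ∨ ((x0 ∨ T) ∨ (T ∧ x0)))) ∧ x0
  →3  ((x0 ∧ ¬x0) ∧ (((F ∧ T) ∨ F) ∨ ((x0 ∨ T) ∨ (T ∧ x0)))) ∧ x0
  →4  ((x0 ∧ ¬x0) ∧ ((F ∧ T) ∨ ((x0 ∨ T) ∨ (T ∧ x0)))) ∧ x0
  →5  ((x0 ∧ ¬x0) ∧ (F ∨ ((x0 ∨ T) ∨ (T ∧ x0)))) ∧ x0
  →6  ((x0 ∧ ¬x0) ∧ ((x0 ∨ T) ∨ (T ∧ x0))) ∧ x0
  →7  ((x0 ∧ ¬x0) ∧ (T ∨ (T ∧ x0))) ∧ x0
  →8  ((x0 ∧ ¬x0) ∧ T) ∧ x0
  →9  (x0 ∧ ¬x0) ∧ x0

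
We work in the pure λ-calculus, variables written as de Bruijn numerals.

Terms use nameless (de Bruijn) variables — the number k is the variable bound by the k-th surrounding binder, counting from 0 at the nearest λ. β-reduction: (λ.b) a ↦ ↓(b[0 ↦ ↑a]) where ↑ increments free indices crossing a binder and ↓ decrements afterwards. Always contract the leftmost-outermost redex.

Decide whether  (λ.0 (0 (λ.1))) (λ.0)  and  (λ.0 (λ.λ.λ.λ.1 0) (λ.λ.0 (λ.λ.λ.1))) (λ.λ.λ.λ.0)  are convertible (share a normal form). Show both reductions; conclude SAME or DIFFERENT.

Answer: SAME — A ⇓ λ.λ.0, B ⇓ λ.λ.0

Derivation:
Term A:
  start: (λ.0 (0 (λ.1))) (λ.0)
  [1] (λ.0) ((λ.0) (λ.λ.0))
  [2] (λ.0) (λ.λ.0)
  [3] λ.λ.0

Term B:
  start: (λ.0 (λ.λ.λ.λ.1 0) (λ.λ.0 (λ.λ.λ.1))) (λ.λ.λ.λ.0)
  [1] (λ.λ.λ.λ.0) (λ.λ.λ.λ.1 0) (λ.λ.0 (λ.λ.λ.1))
  [2] (λ.λ.λ.0) (λ.λ.0 (λ.λ.λ.1))
  [3] λ.λ.0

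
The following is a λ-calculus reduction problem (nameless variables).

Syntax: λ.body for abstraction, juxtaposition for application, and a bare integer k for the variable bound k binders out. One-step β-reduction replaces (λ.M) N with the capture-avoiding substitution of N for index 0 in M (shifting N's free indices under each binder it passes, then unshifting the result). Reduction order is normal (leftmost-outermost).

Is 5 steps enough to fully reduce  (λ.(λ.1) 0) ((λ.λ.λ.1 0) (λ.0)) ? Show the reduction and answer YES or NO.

Answer: YES — reaches normal form λ.λ.1 0 in 3 ≤ 5 steps

Derivation:
  start: (λ.(λ.1) 0) ((λ.λ.λ.1 0) (λ.0))
  step 1: (λ.(λ.λ.λ.1 0) (λ.0)) ((λ.λ.λ.1 0) (λ.0))
  step 2: (λ.λ.λ.1 0) (λ.0)
  step 3: λ.λ.1 0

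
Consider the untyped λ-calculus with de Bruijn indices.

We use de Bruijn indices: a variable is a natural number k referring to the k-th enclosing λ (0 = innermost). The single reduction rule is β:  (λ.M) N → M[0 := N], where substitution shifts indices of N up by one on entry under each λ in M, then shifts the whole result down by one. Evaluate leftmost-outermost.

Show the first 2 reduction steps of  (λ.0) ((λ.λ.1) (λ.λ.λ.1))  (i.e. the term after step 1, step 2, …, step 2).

Answer: after 2 steps: λ.λ.λ.λ.1

Working:
  start: (λ.0) ((λ.λ.1) (λ.λ.λ.1))
  →1  (λ.λ.1) (λ.λ.λ.1)
  →2  λ.λ.λ.λ.1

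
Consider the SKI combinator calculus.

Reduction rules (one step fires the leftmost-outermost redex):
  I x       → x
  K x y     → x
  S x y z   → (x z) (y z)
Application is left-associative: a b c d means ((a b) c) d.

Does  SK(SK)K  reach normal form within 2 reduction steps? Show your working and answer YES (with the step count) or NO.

Answer: YES — reaches normal form K in 2 ≤ 2 steps

Reduction:
  start: SK(SK)K
  →1  KK(SKK)
  →2  K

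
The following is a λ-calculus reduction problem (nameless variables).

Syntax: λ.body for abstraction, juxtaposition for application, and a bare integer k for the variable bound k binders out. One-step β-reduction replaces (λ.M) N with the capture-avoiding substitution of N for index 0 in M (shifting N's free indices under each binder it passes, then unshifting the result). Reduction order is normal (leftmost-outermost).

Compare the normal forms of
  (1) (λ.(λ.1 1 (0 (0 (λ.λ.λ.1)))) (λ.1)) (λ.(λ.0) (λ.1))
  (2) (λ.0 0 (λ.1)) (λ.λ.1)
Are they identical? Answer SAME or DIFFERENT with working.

Answer: SAME — A ⇓ λ.λ.1, B ⇓ λ.λ.1

Reduction:
Term A:
  start: (λ.(λ.1 1 (0 (0 (λ.λ.λ.1)))) (λ.1)) (λ.(λ.0) (λ.1))
  [1] (λ.(λ.(λ.0) (λ.1)) (λ.(λ.0) (λ.1)) (0 (0 (λ.λ.λ.1)))) (λ.λ.(λ.0) (λ.1))
  [2] (λ.(λ.0) (λ.1)) (λ.(λ.0) (λ.1)) ((λ.λ.(λ.0) (λ.1)) ((λ.λ.(λ.0) (λ.1)) (λ.λ.λ.1)))
  [3] (λ.0) (λ.λ.(λ.0) (λ.1)) ((λ.λ.(λ.0) (λ.1)) ((λ.λ.(λ.0) (λ.1)) (λ.λ.λ.1)))
  [4] (λ.λ.(λ.0) (λ.1)) ((λ.λ.(λ.0) (λ.1)) ((λ.λ.(λ.0) (λ.1)) (λ.λ.λ.1)))
  [5] λ.(λ.0) (λ.1)
  [6] λ.λ.1

Term B:
  start: (λ.0 0 (λ.1)) (λ.λ.1)
  [1] (λ.λ.1) (λ.λ.1) (λ.λ.λ.1)
  [2] (λ.λ.λ.1) (λ.λ.λ.1)
  [3] λ.λ.1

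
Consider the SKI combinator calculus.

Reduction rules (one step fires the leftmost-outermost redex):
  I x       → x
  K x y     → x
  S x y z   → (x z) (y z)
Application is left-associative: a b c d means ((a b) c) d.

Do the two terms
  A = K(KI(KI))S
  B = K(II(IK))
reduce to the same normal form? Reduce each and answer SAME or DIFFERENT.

Answer: DIFFERENT — A ⇓ I, B ⇓ KK

Working:
Term A:
  start: K(KI(KI))S
  [1] KI(KI)
  [2] I

Term B:
  start: K(II(IK))
  [1] K(I(IK))
  [2] K(IK)
  [3] KK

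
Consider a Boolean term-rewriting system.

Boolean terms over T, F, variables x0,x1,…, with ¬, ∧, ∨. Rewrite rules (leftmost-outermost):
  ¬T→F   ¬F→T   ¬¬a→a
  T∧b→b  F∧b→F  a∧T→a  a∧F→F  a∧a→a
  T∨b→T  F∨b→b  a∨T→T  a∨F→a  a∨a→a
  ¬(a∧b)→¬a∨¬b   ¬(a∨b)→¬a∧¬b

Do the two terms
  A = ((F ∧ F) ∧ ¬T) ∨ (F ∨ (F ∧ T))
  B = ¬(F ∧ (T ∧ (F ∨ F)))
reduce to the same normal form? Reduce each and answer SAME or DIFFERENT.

Answer: DIFFERENT — A ⇓ F, B ⇓ T

Reduction:
Term A:
  start: ((F ∧ F) ∧ ¬T) ∨ (F ∨ (F ∧ T))
  →1  (F ∧ ¬T) ∨ (F ∨ (F ∧ T))
  →2  F ∨ (F ∨ (F ∧ T))
  →3  F ∨ (F ∧ T)
  →4  F ∧ T
  →5  F

Term B:
  start: ¬(F ∧ (T ∧ (F ∨ F)))
  →1  ¬F ∨ ¬(T ∧ (F ∨ F))
  →2  T ∨ ¬(T ∧ (F ∨ F))
  →3  T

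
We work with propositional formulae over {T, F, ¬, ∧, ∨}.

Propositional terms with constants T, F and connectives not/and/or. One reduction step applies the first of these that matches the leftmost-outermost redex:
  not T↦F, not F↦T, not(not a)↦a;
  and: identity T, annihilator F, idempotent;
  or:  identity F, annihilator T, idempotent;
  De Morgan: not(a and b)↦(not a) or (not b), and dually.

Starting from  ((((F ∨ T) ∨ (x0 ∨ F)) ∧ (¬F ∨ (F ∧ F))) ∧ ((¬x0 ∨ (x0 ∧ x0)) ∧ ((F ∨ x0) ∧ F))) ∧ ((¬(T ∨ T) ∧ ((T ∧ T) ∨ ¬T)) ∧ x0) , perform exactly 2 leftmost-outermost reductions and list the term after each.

Answer: after 2 steps: ((T ∧ (¬F ∨ (F ∧ F))) ∧ ((¬x0 ∨ (x0 ∧ x0)) ∧ ((F ∨ x0) ∧ F))) ∧ ((¬(T ∨ T) ∧ ((T ∧ T) ∨ ¬T)) ∧ x0)

Reduction:
  start: ((((F ∨ T) ∨ (x0 ∨ F)) ∧ (¬F ∨ (F ∧ F))) ∧ ((¬x0 ∨ (x0 ∧ x0)) ∧ ((F ∨ x0) ∧ F))) ∧ ((¬(T ∨ T) ∧ ((T ∧ T) ∨ ¬T)) ∧ x0)
  [1] (((T ∨ (x0 ∨ F)) ∧ (¬F ∨ (F ∧ F))) ∧ ((¬x0 ∨ (x0 ∧ x0)) ∧ ((F ∨ x0) ∧ F))) ∧ ((¬(T ∨ T) ∧ ((T ∧ T) ∨ ¬T)) ∧ x0)
  [2] ((T ∧ (¬F ∨ (F ∧ F))) ∧ ((¬x0 ∨ (x0 ∧ x0)) ∧ ((F ∨ x0) ∧ F))) ∧ ((¬(T ∨ T) ∧ ((T ∧ T) ∨ ¬T)) ∧ x0)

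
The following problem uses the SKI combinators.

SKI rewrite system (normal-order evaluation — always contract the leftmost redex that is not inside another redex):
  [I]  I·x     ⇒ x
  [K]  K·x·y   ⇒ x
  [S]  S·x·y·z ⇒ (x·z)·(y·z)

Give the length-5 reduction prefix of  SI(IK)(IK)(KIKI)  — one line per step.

Answer: after 5 steps: K(IK)

Working:
  start: SI(IK)(IK)(KIKI)
  step 1: I(IK)(IK(IK))(KIKI)
  step 2: IK(IK(IK))(KIKI)
  step 3: K(IK(IK))(KIKI)
  step 4: IK(IK)
  step 5: K(IK)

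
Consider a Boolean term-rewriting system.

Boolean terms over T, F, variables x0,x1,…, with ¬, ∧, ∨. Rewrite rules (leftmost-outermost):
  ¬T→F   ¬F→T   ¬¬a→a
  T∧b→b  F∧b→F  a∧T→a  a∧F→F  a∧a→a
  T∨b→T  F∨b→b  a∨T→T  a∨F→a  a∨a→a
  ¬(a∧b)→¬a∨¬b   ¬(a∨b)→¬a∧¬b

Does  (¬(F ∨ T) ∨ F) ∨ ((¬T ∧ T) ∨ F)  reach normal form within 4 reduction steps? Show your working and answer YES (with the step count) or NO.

  start: (¬(F ∨ T) ∨ F) ∨ ((¬T ∧ T) ∨ F)
  step 1: ¬(F ∨ T) ∨ ((¬T ∧ T) ∨ F)
  step 2: (¬F ∧ ¬T) ∨ ((¬T ∧ T) ∨ F)
  step 3: (T ∧ ¬T) ∨ ((¬T ∧ T) ∨ F)
  step 4: ¬T ∨ ((¬T ∧ T) ∨ F)

Answer: NO — after 4 steps the term is ¬T ∨ ((¬T ∧ T) ∨ F), not yet normal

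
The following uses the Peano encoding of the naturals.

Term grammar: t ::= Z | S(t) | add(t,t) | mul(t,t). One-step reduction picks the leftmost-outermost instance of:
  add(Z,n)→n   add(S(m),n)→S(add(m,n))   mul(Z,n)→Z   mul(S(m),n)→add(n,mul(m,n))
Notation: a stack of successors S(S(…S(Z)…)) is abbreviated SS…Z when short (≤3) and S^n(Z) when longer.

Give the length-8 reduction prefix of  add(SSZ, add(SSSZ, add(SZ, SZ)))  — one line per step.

  start: add(SSZ, add(SSSZ, add(SZ, SZ)))
  →1  S(add(SZ, add(SSSZ, add(SZ, SZ))))
  →2  S(S(add(Z, add(SSSZ, add(SZ, SZ)))))
  →3  S(S(add(SSSZ, add(SZ, SZ))))
  →4  S(S(S(add(SSZ, add(SZ, SZ)))))
  →5  S(S(S(S(add(SZ, add(SZ, SZ))))))
  →6  S(S(S(S(S(add(Z, add(SZ, SZ)))))))
  →7  S(S(S(S(S(add(SZ, SZ))))))
  →8  S(S(S(S(S(S(add(Z, SZ)))))))

Answer: after 8 steps: S(S(S(S(S(S(add(Z, SZ)))))))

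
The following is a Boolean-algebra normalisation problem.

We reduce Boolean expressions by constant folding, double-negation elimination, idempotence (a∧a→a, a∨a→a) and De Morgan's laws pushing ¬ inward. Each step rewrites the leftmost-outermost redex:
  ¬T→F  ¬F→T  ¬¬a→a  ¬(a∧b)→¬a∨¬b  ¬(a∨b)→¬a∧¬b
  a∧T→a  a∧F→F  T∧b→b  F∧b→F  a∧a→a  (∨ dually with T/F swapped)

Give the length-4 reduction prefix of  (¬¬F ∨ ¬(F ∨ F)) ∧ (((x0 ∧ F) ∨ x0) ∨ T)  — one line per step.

Answer: after 4 steps: ¬F ∧ (((x0 ∧ F) ∨ x0) ∨ T)

Reduction:
  start: (¬¬F ∨ ¬(F ∨ F)) ∧ (((x0 ∧ F) ∨ x0) ∨ T)
  [1] (F ∨ ¬(F ∨ F)) ∧ (((x0 ∧ F) ∨ x0) ∨ T)
  [2] ¬(F ∨ F) ∧ (((x0 ∧ F) ∨ x0) ∨ T)
  [3] (¬F ∧ ¬F) ∧ (((x0 ∧ F) ∨ x0) ∨ T)
  [4] ¬F ∧ (((x0 ∧ F) ∨ x0) ∨ T)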